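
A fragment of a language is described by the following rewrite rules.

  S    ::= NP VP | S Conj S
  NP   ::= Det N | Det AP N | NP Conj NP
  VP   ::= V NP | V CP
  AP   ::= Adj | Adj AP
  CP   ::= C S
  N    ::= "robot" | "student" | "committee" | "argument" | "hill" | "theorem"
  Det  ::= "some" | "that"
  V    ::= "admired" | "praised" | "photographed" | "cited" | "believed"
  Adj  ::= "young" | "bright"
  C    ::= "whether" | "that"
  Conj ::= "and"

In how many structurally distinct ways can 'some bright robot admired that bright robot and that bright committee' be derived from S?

[S [NP [Det some] [AP [Adj bright]] [N robot]] [VP [V admired] [NP [NP [Det that] [AP [Adj bright]] [N robot]] [Conj and] [NP [Det that] [AP [Adj bright]] [N committee]]]]]
No rule offers an alternative attachment or grouping for any span, so this is the only derivation.

1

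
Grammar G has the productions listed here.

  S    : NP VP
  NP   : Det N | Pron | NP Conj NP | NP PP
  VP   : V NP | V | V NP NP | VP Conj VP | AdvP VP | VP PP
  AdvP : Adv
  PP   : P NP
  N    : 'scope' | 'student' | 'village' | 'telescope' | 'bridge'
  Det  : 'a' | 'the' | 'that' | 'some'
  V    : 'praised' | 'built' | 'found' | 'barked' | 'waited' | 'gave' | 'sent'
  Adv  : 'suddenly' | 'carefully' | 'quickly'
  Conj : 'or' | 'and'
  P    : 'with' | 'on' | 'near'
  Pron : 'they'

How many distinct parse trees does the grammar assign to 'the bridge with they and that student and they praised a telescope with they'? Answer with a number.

10

Two of the 10 distinct bracketings:
[S [NP [NP [NP [Det the] [N bridge]] [PP [P with] [NP [Pron they]]]] [Conj and] [NP [NP [Det that] [N student]] [Conj and] [NP [Pron they]]]] [VP [V praised] [NP [NP [Det a] [N telescope]] [PP [P with] [NP [Pron they]]]]]]
[S [NP [NP [NP [Det the] [N bridge]] [PP [P with] [NP [Pron they]]]] [Conj and] [NP [NP [Det that] [N student]] [Conj and] [NP [Pron they]]]] [VP [VP [V praised] [NP [Det a] [N telescope]]] [PP [P with] [NP [Pron they]]]]]
The difference turns on whether VP → VP PP is used at the relevant span, versus an alternative expansion of VP.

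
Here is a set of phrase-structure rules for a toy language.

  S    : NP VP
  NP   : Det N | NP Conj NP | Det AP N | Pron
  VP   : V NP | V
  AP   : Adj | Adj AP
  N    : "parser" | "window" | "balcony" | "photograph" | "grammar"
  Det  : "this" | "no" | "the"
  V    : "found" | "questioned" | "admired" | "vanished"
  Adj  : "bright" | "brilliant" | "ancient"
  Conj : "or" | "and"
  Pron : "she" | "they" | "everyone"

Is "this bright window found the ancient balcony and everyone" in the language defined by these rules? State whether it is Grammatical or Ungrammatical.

Grammatical

[S [NP [Det this] [AP [Adj bright]] [N window]] [VP [V found] [NP [NP [Det the] [AP [Adj ancient]] [N balcony]] [Conj and] [NP [Pron everyone]]]]]
Each bracket corresponds to one application of a listed rule, so the string is derivable from S.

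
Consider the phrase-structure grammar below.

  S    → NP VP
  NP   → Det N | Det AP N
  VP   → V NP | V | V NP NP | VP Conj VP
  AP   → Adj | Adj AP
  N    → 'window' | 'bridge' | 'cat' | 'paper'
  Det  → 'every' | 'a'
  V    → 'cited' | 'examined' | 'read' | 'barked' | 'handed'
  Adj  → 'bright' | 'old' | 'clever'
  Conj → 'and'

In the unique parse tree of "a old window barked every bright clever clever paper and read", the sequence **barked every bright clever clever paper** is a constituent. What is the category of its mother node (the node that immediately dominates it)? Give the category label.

VP

[S [NP [Det a] [AP [Adj old]] [N window]] [VP [VP [V barked] [NP [Det every] [AP [Adj bright] [AP [Adj clever] [AP [Adj clever]]]] [N paper]]] [Conj and] [VP [V read]]]]
The span 'barked every bright clever clever paper' is the VP node built by VP → V NP.
Its mother is the VP built by VP → VP Conj VP.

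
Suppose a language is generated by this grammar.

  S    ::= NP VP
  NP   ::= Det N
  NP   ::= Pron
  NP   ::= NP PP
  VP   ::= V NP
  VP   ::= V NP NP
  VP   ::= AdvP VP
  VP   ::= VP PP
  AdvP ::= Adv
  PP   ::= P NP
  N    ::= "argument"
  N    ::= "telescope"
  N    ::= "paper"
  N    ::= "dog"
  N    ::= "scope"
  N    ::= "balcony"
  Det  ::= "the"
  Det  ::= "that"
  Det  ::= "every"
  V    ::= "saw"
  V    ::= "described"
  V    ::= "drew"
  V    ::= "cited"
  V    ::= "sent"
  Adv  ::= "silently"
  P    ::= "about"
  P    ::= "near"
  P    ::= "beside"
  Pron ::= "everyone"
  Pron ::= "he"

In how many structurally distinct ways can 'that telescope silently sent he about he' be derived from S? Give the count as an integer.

3

Two of the 3 distinct bracketings:
[S [NP [Det that] [N telescope]] [VP [AdvP [Adv silently]] [VP [V sent] [NP [NP [Pron he]] [PP [P about] [NP [Pron he]]]]]]]
[S [NP [Det that] [N telescope]] [VP [AdvP [Adv silently]] [VP [VP [V sent] [NP [Pron he]]] [PP [P about] [NP [Pron he]]]]]]
The difference turns on whether NP → NP PP is used at the relevant span, versus an alternative expansion of NP.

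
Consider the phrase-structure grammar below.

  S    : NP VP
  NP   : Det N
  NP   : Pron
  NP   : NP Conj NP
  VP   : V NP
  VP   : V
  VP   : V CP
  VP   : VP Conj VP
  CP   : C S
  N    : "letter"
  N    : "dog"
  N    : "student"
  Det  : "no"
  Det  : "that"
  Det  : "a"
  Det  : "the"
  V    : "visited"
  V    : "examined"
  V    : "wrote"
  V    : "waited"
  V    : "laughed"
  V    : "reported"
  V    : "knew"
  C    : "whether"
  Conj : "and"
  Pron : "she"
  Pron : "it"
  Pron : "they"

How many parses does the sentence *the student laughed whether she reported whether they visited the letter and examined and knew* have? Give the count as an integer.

Two of the 9 distinct bracketings:
[S [NP [Det the] [N student]] [VP [V laughed] [CP [C whether] [S [NP [Pron she]] [VP [V reported] [CP [C whether] [S [NP [Pron they]] [VP [VP [V visited] [NP [Det the] [N letter]]] [Conj and] [VP [VP [V examined]] [Conj and] [VP [V knew]]]]]]]]]]]
[S [NP [Det the] [N student]] [VP [V laughed] [CP [C whether] [S [NP [Pron she]] [VP [V reported] [CP [C whether] [S [NP [Pron they]] [VP [VP [VP [V visited] [NP [Det the] [N letter]]] [Conj and] [VP [V examined]]] [Conj and] [VP [V knew]]]]]]]]]]
The trees differ in how a recursive rule is bracketed over the same span.

9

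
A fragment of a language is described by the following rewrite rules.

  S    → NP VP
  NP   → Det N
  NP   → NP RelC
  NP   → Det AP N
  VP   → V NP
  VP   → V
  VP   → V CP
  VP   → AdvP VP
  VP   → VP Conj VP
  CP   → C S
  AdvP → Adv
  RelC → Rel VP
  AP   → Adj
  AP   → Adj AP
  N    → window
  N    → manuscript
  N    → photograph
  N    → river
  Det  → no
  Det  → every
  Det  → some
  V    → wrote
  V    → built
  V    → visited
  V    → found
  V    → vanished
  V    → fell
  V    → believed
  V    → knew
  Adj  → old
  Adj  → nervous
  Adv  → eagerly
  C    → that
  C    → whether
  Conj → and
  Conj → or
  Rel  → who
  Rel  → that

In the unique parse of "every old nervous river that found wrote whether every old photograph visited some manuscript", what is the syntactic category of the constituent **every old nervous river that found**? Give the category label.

[S [NP [NP [Det every] [AP [Adj old] [AP [Adj nervous]]] [N river]] [RelC [Rel that] [VP [V found]]]] [VP [V wrote] [CP [C whether] [S [NP [Det every] [AP [Adj old]] [N photograph]] [VP [V visited] [NP [Det some] [N manuscript]]]]]]]
The span 'every old nervous river that found' is the NP node built by NP → NP RelC.

NP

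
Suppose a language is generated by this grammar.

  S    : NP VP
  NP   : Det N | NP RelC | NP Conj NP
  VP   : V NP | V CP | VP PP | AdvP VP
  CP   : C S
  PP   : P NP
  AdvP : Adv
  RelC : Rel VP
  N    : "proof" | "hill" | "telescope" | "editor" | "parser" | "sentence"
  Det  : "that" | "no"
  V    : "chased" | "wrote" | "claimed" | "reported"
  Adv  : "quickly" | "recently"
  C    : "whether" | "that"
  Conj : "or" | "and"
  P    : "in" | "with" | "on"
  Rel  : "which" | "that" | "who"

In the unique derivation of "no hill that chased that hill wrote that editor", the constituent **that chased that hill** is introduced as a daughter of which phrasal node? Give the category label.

NP

[S [NP [NP [Det no] [N hill]] [RelC [Rel that] [VP [V chased] [NP [Det that] [N hill]]]]] [VP [V wrote] [NP [Det that] [N editor]]]]
The span 'that chased that hill' is the RelC node built by RelC → Rel VP.
Its mother is the NP built by NP → NP RelC.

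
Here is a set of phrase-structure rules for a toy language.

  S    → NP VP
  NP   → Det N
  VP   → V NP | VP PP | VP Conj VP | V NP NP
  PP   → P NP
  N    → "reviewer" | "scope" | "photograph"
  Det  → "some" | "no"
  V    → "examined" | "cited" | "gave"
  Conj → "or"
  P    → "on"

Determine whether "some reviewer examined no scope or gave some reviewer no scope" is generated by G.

Grammatical

[S [NP [Det some] [N reviewer]] [VP [VP [V examined] [NP [Det no] [N scope]]] [Conj or] [VP [V gave] [NP [Det some] [N reviewer]] [NP [Det no] [N scope]]]]]
Every word is introduced by a lexical rule and the phrasal rules combine the resulting categories into a single S.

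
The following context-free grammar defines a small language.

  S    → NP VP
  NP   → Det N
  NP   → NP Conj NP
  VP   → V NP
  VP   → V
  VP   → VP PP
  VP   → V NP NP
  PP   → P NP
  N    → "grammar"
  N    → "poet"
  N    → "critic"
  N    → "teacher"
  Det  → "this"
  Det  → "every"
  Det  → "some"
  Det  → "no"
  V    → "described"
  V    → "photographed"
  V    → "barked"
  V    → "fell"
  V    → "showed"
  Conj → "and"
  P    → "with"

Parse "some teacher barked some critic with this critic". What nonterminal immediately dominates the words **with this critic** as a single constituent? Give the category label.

[S [NP [Det some] [N teacher]] [VP [VP [V barked] [NP [Det some] [N critic]]] [PP [P with] [NP [Det this] [N critic]]]]]
The span 'with this critic' is the PP node built by PP → P NP.

PP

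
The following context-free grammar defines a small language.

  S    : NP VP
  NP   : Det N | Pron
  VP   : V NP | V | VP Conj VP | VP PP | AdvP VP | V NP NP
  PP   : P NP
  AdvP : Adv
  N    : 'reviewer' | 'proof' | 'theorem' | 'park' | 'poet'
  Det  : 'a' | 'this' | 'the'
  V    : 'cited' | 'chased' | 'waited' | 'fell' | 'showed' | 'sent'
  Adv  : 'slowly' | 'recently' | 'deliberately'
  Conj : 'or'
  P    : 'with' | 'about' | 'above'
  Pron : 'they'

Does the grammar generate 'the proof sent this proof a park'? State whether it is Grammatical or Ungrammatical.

Grammatical

S
  NP
    Det: the
    N: proof
  VP
    V: sent
    NP
      Det: this
      N: proof
    NP
      Det: a
      N: park
Every word is introduced by a lexical rule and the phrasal rules combine the resulting categories into a single S.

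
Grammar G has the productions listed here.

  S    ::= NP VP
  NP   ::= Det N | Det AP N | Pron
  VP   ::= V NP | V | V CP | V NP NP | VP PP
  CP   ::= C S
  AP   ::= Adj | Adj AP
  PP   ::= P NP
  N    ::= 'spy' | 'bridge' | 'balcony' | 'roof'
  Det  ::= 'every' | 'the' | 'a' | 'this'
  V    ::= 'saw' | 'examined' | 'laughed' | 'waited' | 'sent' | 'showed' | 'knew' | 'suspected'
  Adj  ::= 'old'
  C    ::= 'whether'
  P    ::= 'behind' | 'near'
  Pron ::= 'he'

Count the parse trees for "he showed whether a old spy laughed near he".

2

The two bracketings:
[S [NP [Pron he]] [VP [V showed] [CP [C whether] [S [NP [Det a] [AP [Adj old]] [N spy]] [VP [VP [V laughed]] [PP [P near] [NP [Pron he]]]]]]]]
[S [NP [Pron he]] [VP [VP [V showed] [CP [C whether] [S [NP [Det a] [AP [Adj old]] [N spy]] [VP [V laughed]]]]] [PP [P near] [NP [Pron he]]]]]
The trees differ in how a recursive rule is bracketed over the same span.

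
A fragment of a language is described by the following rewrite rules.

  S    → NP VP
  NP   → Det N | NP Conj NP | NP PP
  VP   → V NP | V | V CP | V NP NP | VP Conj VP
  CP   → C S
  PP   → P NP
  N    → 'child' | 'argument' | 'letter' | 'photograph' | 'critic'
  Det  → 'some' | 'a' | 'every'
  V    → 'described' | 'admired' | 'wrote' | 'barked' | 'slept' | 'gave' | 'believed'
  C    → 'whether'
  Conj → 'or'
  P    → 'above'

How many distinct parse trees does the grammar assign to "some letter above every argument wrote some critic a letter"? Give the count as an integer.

[S [NP [NP [Det some] [N letter]] [PP [P above] [NP [Det every] [N argument]]]] [VP [V wrote] [NP [Det some] [N critic]] [NP [Det a] [N letter]]]]
No rule offers an alternative attachment or grouping for any span, so this is the only derivation.

1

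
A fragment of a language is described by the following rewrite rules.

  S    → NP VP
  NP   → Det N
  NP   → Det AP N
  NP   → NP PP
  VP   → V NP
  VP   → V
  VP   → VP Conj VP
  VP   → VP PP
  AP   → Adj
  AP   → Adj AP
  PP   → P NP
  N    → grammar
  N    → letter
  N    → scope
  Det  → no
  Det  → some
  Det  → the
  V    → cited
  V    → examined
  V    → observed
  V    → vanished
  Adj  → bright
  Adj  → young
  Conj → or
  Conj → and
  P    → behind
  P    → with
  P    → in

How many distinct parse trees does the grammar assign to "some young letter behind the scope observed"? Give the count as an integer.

1

[S [NP [NP [Det some] [AP [Adj young]] [N letter]] [PP [P behind] [NP [Det the] [N scope]]]] [VP [V observed]]]
No rule offers an alternative attachment or grouping for any span, so this is the only derivation.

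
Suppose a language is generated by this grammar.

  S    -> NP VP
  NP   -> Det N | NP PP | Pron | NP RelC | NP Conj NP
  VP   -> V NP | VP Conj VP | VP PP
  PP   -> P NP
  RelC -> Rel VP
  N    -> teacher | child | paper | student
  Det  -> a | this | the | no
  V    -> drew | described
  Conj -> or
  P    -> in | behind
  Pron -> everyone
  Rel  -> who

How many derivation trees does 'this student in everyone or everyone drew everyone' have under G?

The two bracketings:
[S [NP [NP [Det this] [N student]] [PP [P in] [NP [NP [Pron everyone]] [Conj or] [NP [Pron everyone]]]]] [VP [V drew] [NP [Pron everyone]]]]
[S [NP [NP [NP [Det this] [N student]] [PP [P in] [NP [Pron everyone]]]] [Conj or] [NP [Pron everyone]]] [VP [V drew] [NP [Pron everyone]]]]
The trees differ in how a recursive rule is bracketed over the same span.

2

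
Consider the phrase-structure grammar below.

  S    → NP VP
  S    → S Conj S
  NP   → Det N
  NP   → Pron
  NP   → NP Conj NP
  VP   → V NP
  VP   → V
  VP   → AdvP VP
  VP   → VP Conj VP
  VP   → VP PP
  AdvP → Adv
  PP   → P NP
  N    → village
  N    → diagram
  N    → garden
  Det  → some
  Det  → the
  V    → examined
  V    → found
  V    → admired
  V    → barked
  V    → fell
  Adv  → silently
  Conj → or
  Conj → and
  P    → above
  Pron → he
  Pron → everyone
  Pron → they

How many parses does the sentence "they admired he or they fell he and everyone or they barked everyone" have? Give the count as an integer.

Two of the 4 distinct bracketings:
[S [S [NP [Pron they]] [VP [V admired] [NP [Pron he]]]] [Conj or] [S [S [NP [Pron they]] [VP [V fell] [NP [Pron he]]]] [Conj and] [S [NP [NP [Pron everyone]] [Conj or] [NP [Pron they]]] [VP [V barked] [NP [Pron everyone]]]]]]
[S [S [NP [Pron they]] [VP [V admired] [NP [Pron he]]]] [Conj or] [S [S [NP [Pron they]] [VP [V fell] [NP [NP [Pron he]] [Conj and] [NP [Pron everyone]]]]] [Conj or] [S [NP [Pron they]] [VP [V barked] [NP [Pron everyone]]]]]]
The trees differ in how a recursive rule is bracketed over the same span.

4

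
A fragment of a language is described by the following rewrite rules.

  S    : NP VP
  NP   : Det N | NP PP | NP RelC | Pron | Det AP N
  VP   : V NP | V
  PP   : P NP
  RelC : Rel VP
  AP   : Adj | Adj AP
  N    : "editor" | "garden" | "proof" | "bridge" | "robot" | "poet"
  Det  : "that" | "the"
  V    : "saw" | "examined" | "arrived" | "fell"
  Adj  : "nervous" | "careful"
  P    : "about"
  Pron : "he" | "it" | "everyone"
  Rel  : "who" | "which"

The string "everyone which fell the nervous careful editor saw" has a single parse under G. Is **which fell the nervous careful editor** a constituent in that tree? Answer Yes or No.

[S [NP [NP [Pron everyone]] [RelC [Rel which] [VP [V fell] [NP [Det the] [AP [Adj nervous] [AP [Adj careful]]] [N editor]]]]] [VP [V saw]]]
The words 'which fell the nervous careful editor' are exhaustively dominated by a single RelC node (built by RelC → Rel VP), so they form a constituent.

Yes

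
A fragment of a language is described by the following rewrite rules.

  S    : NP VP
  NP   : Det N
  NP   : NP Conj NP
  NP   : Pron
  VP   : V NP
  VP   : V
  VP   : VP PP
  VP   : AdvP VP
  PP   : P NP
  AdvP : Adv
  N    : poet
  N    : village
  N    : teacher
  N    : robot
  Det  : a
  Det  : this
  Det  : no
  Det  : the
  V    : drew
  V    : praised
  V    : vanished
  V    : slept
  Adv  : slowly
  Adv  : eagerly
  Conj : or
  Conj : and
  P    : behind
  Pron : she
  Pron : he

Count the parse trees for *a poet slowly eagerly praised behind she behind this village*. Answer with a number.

6

Two of the 6 distinct bracketings:
[S [NP [Det a] [N poet]] [VP [VP [VP [AdvP [Adv slowly]] [VP [AdvP [Adv eagerly]] [VP [V praised]]]] [PP [P behind] [NP [Pron she]]]] [PP [P behind] [NP [Det this] [N village]]]]]
[S [NP [Det a] [N poet]] [VP [VP [AdvP [Adv slowly]] [VP [VP [AdvP [Adv eagerly]] [VP [V praised]]] [PP [P behind] [NP [Pron she]]]]] [PP [P behind] [NP [Det this] [N village]]]]]
The trees differ in how a recursive rule is bracketed over the same span.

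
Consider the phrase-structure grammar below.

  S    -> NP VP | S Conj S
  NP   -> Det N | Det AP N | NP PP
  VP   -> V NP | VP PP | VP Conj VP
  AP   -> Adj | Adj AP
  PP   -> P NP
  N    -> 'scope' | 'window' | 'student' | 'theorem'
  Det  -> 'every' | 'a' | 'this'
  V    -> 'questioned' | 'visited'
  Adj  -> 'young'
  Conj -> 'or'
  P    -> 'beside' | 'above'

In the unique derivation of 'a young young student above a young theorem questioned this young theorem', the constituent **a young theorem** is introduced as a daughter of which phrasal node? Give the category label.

[S [NP [NP [Det a] [AP [Adj young] [AP [Adj young]]] [N student]] [PP [P above] [NP [Det a] [AP [Adj young]] [N theorem]]]] [VP [V questioned] [NP [Det this] [AP [Adj young]] [N theorem]]]]
The span 'a young theorem' is the NP node built by NP → Det AP N.
Its mother is the PP built by PP → P NP.

PP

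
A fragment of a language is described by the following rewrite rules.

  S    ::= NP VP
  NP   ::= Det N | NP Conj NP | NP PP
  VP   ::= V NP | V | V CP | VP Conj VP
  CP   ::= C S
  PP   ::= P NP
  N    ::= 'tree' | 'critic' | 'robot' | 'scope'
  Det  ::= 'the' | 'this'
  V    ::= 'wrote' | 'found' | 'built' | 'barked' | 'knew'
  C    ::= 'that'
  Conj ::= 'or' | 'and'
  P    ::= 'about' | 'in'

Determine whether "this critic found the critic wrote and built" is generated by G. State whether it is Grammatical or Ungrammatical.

For S → NP VP, the only prefix that parses as NP is 'this critic', but the remainder 'found the critic wrote and built' is not a VP under these rules.

Ungrammatical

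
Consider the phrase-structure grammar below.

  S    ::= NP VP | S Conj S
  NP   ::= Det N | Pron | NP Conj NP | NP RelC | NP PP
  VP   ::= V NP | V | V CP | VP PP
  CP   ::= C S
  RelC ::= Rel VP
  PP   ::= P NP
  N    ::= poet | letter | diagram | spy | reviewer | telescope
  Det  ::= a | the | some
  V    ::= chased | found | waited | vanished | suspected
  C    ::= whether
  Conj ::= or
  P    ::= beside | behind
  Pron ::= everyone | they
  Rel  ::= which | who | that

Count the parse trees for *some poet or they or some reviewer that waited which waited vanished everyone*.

Two of the 9 distinct bracketings:
[S [NP [NP [Det some] [N poet]] [Conj or] [NP [NP [Pron they]] [Conj or] [NP [NP [NP [Det some] [N reviewer]] [RelC [Rel that] [VP [V waited]]]] [RelC [Rel which] [VP [V waited]]]]]] [VP [V vanished] [NP [Pron everyone]]]]
[S [NP [NP [Det some] [N poet]] [Conj or] [NP [NP [NP [Pron they]] [Conj or] [NP [NP [Det some] [N reviewer]] [RelC [Rel that] [VP [V waited]]]]] [RelC [Rel which] [VP [V waited]]]]] [VP [V vanished] [NP [Pron everyone]]]]
The trees differ in how a recursive rule is bracketed over the same span.

9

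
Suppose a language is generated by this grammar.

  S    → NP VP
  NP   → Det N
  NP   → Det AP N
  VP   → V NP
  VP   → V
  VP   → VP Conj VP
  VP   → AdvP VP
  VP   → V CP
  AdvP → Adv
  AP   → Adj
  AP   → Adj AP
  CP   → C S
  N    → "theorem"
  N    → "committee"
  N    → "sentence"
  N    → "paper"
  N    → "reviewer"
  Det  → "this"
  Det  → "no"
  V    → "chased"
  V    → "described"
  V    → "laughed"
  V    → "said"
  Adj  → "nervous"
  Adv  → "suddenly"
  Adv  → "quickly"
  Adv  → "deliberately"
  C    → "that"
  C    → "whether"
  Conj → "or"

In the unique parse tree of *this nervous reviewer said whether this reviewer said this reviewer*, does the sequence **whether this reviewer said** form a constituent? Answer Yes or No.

[S [NP [Det this] [AP [Adj nervous]] [N reviewer]] [VP [V said] [CP [C whether] [S [NP [Det this] [N reviewer]] [VP [V said] [NP [Det this] [N reviewer]]]]]]]
The smallest constituent containing 'whether this reviewer said' is the CP spanning 'whether this reviewer said this reviewer'; no single node in the tree dominates exactly the given words.

No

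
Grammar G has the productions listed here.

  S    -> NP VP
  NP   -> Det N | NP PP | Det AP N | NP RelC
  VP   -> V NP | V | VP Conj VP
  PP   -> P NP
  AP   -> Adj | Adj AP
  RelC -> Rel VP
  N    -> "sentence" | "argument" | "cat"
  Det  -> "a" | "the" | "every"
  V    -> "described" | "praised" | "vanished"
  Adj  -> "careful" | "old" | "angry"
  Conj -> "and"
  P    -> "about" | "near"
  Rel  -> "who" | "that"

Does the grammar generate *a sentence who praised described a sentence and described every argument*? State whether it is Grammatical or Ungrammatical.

[S [NP [NP [Det a] [N sentence]] [RelC [Rel who] [VP [V praised]]]] [VP [VP [V described] [NP [Det a] [N sentence]]] [Conj and] [VP [V described] [NP [Det every] [N argument]]]]]
The bracketing above is licensed at every node by one of the given productions, with S at the root.

Grammatical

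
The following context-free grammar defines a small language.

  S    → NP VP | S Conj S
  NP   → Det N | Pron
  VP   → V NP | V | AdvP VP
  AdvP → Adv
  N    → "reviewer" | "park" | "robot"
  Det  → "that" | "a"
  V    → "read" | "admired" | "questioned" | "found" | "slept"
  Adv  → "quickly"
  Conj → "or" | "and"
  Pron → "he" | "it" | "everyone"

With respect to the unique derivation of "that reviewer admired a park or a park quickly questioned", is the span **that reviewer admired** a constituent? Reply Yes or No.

[S [S [NP [Det that] [N reviewer]] [VP [V admired] [NP [Det a] [N park]]]] [Conj or] [S [NP [Det a] [N park]] [VP [AdvP [Adv quickly]] [VP [V questioned]]]]]
The smallest constituent containing 'that reviewer admired' is the S spanning 'that reviewer admired a park'; no single node in the tree dominates exactly the given words.

No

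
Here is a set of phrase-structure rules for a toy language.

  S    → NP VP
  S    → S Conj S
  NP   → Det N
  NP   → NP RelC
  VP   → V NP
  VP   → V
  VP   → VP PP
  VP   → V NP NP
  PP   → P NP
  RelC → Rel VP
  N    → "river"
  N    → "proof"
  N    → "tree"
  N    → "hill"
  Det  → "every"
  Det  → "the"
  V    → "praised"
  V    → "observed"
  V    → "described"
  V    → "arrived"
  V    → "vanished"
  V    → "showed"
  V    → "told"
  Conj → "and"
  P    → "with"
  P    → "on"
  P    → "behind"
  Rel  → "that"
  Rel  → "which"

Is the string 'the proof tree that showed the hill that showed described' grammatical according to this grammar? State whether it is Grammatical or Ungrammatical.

An N word can never sit immediately before an N word in any string this grammar generates, so the substring 'proof tree' rules out a derivation.

Ungrammatical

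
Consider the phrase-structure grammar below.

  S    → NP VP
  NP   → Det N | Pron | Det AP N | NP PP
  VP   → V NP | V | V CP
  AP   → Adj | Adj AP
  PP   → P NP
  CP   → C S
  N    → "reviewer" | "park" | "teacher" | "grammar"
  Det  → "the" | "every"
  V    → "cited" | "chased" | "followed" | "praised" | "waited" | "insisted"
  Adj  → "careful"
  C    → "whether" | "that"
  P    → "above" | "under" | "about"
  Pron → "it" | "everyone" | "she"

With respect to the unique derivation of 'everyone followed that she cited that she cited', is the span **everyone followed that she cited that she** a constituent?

No

[S [NP [Pron everyone]] [VP [V followed] [CP [C that] [S [NP [Pron she]] [VP [V cited] [CP [C that] [S [NP [Pron she]] [VP [V cited]]]]]]]]]
The smallest constituent containing 'everyone followed that she cited that she' is the S spanning 'everyone followed that she cited that she cited'; no single node in the tree dominates exactly the given words.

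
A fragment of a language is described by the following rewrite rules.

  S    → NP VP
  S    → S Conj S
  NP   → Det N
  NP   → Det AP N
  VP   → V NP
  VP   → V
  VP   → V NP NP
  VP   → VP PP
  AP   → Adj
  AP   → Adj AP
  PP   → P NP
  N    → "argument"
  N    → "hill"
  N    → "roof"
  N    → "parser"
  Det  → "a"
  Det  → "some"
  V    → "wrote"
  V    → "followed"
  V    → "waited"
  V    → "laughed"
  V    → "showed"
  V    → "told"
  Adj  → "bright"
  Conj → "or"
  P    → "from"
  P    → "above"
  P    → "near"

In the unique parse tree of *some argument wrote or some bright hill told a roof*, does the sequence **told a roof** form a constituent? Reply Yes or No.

Yes

[S [S [NP [Det some] [N argument]] [VP [V wrote]]] [Conj or] [S [NP [Det some] [AP [Adj bright]] [N hill]] [VP [V told] [NP [Det a] [N roof]]]]]
The words 'told a roof' are exhaustively dominated by a single VP node (built by VP → V NP), so they form a constituent.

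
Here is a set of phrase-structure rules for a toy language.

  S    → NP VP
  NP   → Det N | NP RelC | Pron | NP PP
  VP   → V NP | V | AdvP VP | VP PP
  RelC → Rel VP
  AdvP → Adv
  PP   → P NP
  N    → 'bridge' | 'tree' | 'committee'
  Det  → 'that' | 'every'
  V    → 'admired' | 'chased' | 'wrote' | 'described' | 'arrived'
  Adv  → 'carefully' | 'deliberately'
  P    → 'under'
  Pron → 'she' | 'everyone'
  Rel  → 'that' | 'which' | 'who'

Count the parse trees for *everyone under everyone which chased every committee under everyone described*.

Two of the 7 distinct bracketings:
[S [NP [NP [NP [Pron everyone]] [PP [P under] [NP [Pron everyone]]]] [RelC [Rel which] [VP [V chased] [NP [NP [Det every] [N committee]] [PP [P under] [NP [Pron everyone]]]]]]] [VP [V described]]]
[S [NP [NP [NP [Pron everyone]] [PP [P under] [NP [Pron everyone]]]] [RelC [Rel which] [VP [VP [V chased] [NP [Det every] [N committee]]] [PP [P under] [NP [Pron everyone]]]]]] [VP [V described]]]
The difference turns on whether VP → VP PP is used at the relevant span, versus an alternative expansion of VP.

7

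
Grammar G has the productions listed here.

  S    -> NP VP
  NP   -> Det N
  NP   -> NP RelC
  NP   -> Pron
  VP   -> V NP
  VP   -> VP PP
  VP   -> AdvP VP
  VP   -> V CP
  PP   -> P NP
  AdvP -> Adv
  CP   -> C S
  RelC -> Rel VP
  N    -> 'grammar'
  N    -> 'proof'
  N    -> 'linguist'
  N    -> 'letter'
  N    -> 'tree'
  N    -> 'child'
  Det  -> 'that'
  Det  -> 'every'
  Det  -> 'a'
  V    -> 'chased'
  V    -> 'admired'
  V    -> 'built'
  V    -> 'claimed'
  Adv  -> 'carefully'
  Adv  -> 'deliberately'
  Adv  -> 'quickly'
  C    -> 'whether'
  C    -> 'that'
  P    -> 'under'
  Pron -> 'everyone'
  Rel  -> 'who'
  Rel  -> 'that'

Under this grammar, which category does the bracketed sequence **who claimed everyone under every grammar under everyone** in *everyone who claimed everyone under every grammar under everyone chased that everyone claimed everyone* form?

S
  NP
    NP
      Pron: everyone
    RelC
      Rel: who
      VP
        VP
          VP
            V: claimed
            NP
              Pron: everyone
          PP
            P: under
            NP
              Det: every
              N: grammar
        PP
          P: under
          NP
            Pron: everyone
  VP
    V: chased
    CP
      C: that
      S
        NP
          Pron: everyone
        VP
          V: claimed
          NP
            Pron: everyone
The span 'who claimed everyone under every grammar under everyone' is the RelC node built by RelC → Rel VP.

RelC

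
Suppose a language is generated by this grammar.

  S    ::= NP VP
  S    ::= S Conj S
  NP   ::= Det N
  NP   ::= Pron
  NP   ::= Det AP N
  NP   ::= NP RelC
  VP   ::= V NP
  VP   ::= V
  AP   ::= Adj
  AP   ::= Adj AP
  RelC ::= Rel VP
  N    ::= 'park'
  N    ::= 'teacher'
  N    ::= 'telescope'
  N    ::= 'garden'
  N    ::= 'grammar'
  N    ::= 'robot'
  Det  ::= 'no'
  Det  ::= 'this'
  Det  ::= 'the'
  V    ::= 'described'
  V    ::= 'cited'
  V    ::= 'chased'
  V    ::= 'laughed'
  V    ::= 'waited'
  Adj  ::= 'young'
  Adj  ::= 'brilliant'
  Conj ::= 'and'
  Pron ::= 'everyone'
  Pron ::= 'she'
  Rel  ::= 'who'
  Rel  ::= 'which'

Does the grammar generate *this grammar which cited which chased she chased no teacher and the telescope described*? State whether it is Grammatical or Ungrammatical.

[S [S [NP [NP [NP [Det this] [N grammar]] [RelC [Rel which] [VP [V cited]]]] [RelC [Rel which] [VP [V chased] [NP [Pron she]]]]] [VP [V chased] [NP [Det no] [N teacher]]]] [Conj and] [S [NP [Det the] [N telescope]] [VP [V described]]]]
Each bracket corresponds to one application of a listed rule, so the string is derivable from S.

Grammatical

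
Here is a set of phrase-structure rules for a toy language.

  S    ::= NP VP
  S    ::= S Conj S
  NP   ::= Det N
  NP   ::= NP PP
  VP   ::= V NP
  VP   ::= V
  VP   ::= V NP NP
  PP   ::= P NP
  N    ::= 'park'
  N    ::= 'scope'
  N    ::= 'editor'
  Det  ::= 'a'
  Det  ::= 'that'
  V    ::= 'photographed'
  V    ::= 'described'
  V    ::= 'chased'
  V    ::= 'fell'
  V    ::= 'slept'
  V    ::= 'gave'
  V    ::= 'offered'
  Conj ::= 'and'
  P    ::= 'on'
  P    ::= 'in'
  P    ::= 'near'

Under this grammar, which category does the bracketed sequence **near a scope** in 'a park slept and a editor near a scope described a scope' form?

[S [S [NP [Det a] [N park]] [VP [V slept]]] [Conj and] [S [NP [NP [Det a] [N editor]] [PP [P near] [NP [Det a] [N scope]]]] [VP [V described] [NP [Det a] [N scope]]]]]
The span 'near a scope' is the PP node built by PP → P NP.

PP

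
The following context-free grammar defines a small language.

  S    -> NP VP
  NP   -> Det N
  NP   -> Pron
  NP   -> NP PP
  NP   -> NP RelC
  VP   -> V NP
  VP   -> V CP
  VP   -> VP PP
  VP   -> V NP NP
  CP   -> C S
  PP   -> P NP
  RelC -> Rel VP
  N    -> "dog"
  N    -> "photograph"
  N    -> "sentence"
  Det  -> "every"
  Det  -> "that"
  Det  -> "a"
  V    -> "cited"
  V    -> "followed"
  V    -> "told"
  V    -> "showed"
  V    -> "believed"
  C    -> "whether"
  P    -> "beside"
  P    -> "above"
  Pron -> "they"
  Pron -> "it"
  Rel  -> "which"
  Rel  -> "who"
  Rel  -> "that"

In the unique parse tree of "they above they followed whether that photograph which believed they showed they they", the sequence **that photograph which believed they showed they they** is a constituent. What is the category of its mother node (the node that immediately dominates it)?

CP

S
  NP
    NP
      Pron: they
    PP
      P: above
      NP
        Pron: they
  VP
    V: followed
    CP
      C: whether
      S
        NP
          NP
            Det: that
            N: photograph
          RelC
            Rel: which
            VP
              V: believed
              NP
                Pron: they
        VP
          V: showed
          NP
            Pron: they
          NP
            Pron: they
The span 'that photograph which believed they showed they they' is the S node built by S → NP VP.
Its mother is the CP built by CP → C S.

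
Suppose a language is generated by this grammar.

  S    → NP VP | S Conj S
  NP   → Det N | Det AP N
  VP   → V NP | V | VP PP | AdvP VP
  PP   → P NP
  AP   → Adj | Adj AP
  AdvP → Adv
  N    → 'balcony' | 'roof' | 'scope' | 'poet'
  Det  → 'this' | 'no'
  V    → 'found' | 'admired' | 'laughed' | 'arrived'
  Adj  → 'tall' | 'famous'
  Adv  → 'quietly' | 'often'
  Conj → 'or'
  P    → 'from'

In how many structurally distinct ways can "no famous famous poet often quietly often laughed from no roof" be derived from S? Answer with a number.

4

Two of the 4 distinct bracketings:
[S [NP [Det no] [AP [Adj famous] [AP [Adj famous]]] [N poet]] [VP [VP [AdvP [Adv often]] [VP [AdvP [Adv quietly]] [VP [AdvP [Adv often]] [VP [V laughed]]]]] [PP [P from] [NP [Det no] [N roof]]]]]
[S [NP [Det no] [AP [Adj famous] [AP [Adj famous]]] [N poet]] [VP [AdvP [Adv often]] [VP [VP [AdvP [Adv quietly]] [VP [AdvP [Adv often]] [VP [V laughed]]]] [PP [P from] [NP [Det no] [N roof]]]]]]
The trees differ in how a recursive rule is bracketed over the same span.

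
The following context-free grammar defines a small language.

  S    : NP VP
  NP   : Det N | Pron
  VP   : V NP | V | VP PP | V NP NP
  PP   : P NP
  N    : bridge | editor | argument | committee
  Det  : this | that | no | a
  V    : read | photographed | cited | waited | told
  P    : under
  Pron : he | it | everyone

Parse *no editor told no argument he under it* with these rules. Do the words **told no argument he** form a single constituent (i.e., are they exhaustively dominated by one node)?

Yes

[S [NP [Det no] [N editor]] [VP [VP [V told] [NP [Det no] [N argument]] [NP [Pron he]]] [PP [P under] [NP [Pron it]]]]]
The words 'told no argument he' are exhaustively dominated by a single VP node (built by VP → V NP NP), so they form a constituent.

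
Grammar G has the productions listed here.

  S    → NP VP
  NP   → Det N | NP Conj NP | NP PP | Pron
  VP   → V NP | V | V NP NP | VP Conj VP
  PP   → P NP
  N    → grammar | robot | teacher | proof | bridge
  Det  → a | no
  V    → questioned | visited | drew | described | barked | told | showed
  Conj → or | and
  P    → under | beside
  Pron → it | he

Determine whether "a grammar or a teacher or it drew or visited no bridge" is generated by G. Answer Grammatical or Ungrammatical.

[S [NP [NP [Det a] [N grammar]] [Conj or] [NP [NP [Det a] [N teacher]] [Conj or] [NP [Pron it]]]] [VP [VP [V drew]] [Conj or] [VP [V visited] [NP [Det no] [N bridge]]]]]
Each bracket corresponds to one application of a listed rule, so the string is derivable from S.

Grammatical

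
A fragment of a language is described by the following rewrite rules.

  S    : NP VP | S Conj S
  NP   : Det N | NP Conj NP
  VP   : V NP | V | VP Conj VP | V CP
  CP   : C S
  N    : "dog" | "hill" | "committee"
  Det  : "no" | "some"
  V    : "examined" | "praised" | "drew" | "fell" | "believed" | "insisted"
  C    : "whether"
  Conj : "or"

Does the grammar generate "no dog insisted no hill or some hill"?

Grammatical

[S [NP [Det no] [N dog]] [VP [V insisted] [NP [NP [Det no] [N hill]] [Conj or] [NP [Det some] [N hill]]]]]
The bracketing above is licensed at every node by one of the given productions, with S at the root.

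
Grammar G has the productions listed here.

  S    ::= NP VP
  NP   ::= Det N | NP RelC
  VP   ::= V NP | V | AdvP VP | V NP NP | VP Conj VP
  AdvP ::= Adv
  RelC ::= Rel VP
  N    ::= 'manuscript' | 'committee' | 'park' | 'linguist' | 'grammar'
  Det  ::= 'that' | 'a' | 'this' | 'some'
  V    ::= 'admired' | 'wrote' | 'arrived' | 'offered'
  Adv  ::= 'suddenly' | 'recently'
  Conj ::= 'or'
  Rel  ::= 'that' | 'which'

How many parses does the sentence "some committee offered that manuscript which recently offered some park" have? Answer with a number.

2

The two bracketings:
[S [NP [Det some] [N committee]] [VP [V offered] [NP [NP [Det that] [N manuscript]] [RelC [Rel which] [VP [AdvP [Adv recently]] [VP [V offered] [NP [Det some] [N park]]]]]]]]
[S [NP [Det some] [N committee]] [VP [V offered] [NP [NP [Det that] [N manuscript]] [RelC [Rel which] [VP [AdvP [Adv recently]] [VP [V offered]]]]] [NP [Det some] [N park]]]]
The difference turns on whether VP → V is used at the relevant span, versus an alternative expansion of VP.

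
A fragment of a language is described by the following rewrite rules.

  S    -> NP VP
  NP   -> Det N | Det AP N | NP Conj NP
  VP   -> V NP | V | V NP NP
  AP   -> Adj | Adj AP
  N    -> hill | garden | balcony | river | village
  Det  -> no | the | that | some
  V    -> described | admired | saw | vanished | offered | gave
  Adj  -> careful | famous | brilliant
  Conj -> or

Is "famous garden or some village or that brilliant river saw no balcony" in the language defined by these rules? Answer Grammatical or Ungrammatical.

For S → NP VP, no prefix of the string parses as an NP.

Ungrammatical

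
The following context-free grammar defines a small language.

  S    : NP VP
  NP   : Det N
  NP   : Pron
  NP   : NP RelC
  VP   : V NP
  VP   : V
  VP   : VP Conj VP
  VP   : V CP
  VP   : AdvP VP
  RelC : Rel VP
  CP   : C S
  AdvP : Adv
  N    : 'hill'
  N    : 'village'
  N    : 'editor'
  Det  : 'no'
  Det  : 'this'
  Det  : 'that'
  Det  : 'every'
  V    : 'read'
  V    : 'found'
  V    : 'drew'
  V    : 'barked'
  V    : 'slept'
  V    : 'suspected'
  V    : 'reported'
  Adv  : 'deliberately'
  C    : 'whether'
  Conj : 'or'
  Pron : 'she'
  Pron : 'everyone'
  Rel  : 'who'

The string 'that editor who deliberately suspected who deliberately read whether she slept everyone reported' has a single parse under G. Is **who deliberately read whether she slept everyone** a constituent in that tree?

[S [NP [NP [NP [Det that] [N editor]] [RelC [Rel who] [VP [AdvP [Adv deliberately]] [VP [V suspected]]]]] [RelC [Rel who] [VP [AdvP [Adv deliberately]] [VP [V read] [CP [C whether] [S [NP [Pron she]] [VP [V slept] [NP [Pron everyone]]]]]]]]] [VP [V reported]]]
The words 'who deliberately read whether she slept everyone' are exhaustively dominated by a single RelC node (built by RelC → Rel VP), so they form a constituent.

Yes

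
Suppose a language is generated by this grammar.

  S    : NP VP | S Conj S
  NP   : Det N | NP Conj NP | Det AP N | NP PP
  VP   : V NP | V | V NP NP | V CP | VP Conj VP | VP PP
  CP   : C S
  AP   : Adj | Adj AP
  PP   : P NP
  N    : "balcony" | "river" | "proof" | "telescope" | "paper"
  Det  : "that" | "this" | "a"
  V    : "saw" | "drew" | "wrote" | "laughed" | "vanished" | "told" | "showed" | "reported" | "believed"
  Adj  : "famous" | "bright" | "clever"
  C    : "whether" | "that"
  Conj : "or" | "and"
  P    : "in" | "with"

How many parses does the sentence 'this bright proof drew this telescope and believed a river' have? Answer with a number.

1

[S [NP [Det this] [AP [Adj bright]] [N proof]] [VP [VP [V drew] [NP [Det this] [N telescope]]] [Conj and] [VP [V believed] [NP [Det a] [N river]]]]]
No rule offers an alternative attachment or grouping for any span, so this is the only derivation.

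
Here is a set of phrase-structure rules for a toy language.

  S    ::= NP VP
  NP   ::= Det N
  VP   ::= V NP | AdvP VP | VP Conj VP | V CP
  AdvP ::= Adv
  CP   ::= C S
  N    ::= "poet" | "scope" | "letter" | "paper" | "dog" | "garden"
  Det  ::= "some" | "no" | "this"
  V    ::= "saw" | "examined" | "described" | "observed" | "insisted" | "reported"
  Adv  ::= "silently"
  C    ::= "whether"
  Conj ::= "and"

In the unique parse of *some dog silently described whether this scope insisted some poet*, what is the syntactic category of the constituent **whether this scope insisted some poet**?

[S [NP [Det some] [N dog]] [VP [AdvP [Adv silently]] [VP [V described] [CP [C whether] [S [NP [Det this] [N scope]] [VP [V insisted] [NP [Det some] [N poet]]]]]]]]
The span 'whether this scope insisted some poet' is the CP node built by CP → C S.

CP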